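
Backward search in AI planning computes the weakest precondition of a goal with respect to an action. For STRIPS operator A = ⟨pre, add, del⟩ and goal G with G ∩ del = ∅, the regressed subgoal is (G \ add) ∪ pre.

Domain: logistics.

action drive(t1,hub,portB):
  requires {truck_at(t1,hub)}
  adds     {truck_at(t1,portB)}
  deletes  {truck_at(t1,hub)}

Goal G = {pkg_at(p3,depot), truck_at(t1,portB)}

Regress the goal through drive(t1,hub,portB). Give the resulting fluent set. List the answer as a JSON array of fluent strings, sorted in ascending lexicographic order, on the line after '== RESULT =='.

Compute (G \ add) ∪ pre:
  G ∩ del = {}  (empty — regression defined)
  G \ add = {pkg_at(p3,depot), truck_at(t1,portB)} \ {truck_at(t1,portB)} = {pkg_at(p3,depot)}
  ∪ pre   = {pkg_at(p3,depot)} ∪ {truck_at(t1,hub)}
          = {pkg_at(p3,depot), truck_at(t1,hub)}

== RESULT ==
["pkg_at(p3,depot)", "truck_at(t1,hub)"]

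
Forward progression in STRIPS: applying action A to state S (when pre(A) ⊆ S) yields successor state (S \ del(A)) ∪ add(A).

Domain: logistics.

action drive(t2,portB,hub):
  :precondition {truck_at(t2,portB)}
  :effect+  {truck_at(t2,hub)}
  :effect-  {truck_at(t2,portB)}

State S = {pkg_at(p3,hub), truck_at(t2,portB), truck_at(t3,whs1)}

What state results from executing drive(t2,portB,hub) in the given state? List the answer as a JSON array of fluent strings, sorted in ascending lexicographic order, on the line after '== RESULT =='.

Compute (S \ del) ∪ add:
  pre ⊆ S: {truck_at(t2,portB)} ⊆ S  — applicable
  S \ del = {pkg_at(p3,hub), truck_at(t3,whs1)}
  ∪ add   = {pkg_at(p3,hub), truck_at(t2,hub), truck_at(t3,whs1)}

== RESULT ==
["pkg_at(p3,hub)", "truck_at(t2,hub)", "truck_at(t3,whs1)"]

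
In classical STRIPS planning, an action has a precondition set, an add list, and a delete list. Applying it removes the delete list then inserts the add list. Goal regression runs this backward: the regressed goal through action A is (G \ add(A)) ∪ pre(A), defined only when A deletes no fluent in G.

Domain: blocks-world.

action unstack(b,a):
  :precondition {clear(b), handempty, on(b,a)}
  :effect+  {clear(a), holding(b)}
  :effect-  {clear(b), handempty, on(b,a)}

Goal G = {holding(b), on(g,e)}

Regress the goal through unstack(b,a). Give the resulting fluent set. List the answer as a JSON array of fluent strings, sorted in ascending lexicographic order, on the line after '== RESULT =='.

Compute (G \ add) ∪ pre:
  G ∩ del = {}  (empty — regression defined)
  G \ add = {holding(b), on(g,e)} \ {clear(a), holding(b)} = {on(g,e)}
  ∪ pre   = {on(g,e)} ∪ {clear(b), handempty, on(b,a)}
          = {clear(b), handempty, on(b,a), on(g,e)}

== RESULT ==
["clear(b)", "handempty", "on(b,a)", "on(g,e)"]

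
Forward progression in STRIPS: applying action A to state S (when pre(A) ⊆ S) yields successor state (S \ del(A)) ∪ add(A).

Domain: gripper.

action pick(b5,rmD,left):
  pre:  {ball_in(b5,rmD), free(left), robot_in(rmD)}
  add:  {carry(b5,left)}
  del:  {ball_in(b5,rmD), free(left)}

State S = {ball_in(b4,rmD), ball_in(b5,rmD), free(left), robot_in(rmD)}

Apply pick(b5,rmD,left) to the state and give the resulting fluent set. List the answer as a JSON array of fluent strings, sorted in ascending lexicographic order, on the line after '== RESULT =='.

Progress:
  pre ⊆ S: {ball_in(b5,rmD), free(left), robot_in(rmD)} ⊆ S  — applicable
  S \ del = {ball_in(b4,rmD), robot_in(rmD)}
  ∪ add   = {ball_in(b4,rmD), carry(b5,left), robot_in(rmD)}

== RESULT ==
["ball_in(b4,rmD)", "carry(b5,left)", "robot_in(rmD)"]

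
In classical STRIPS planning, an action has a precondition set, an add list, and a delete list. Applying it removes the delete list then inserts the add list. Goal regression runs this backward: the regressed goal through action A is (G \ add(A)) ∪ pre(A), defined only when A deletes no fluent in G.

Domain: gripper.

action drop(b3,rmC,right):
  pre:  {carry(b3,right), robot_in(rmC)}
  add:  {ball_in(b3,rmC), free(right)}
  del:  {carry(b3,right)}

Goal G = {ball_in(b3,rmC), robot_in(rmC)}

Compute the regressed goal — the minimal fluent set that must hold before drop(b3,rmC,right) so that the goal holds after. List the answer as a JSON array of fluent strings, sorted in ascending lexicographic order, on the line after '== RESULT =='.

Regress:
  G ∩ del = {}  (empty — regression defined)
  G \ add = {ball_in(b3,rmC), robot_in(rmC)} \ {ball_in(b3,rmC), free(right)} = {robot_in(rmC)}
  ∪ pre   = {robot_in(rmC)} ∪ {carry(b3,right), robot_in(rmC)}
          = {carry(b3,right), robot_in(rmC)}

== RESULT ==
["carry(b3,right)", "robot_in(rmC)"]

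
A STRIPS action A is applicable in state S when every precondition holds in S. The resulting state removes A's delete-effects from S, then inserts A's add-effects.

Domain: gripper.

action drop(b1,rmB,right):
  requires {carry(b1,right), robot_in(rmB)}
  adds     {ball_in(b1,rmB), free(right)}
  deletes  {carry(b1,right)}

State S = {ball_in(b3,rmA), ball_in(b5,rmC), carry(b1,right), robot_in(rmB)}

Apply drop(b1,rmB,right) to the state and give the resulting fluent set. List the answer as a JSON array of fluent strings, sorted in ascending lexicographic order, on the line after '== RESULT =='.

Compute (S \ del) ∪ add:
  pre ⊆ S: {carry(b1,right), robot_in(rmB)} ⊆ S  — applicable
  S \ del = {ball_in(b3,rmA), ball_in(b5,rmC), robot_in(rmB)}
  ∪ add   = {ball_in(b1,rmB), ball_in(b3,rmA), ball_in(b5,rmC), free(right), robot_in(rmB)}

== RESULT ==
["ball_in(b1,rmB)", "ball_in(b3,rmA)", "ball_in(b5,rmC)", "free(right)", "robot_in(rmB)"]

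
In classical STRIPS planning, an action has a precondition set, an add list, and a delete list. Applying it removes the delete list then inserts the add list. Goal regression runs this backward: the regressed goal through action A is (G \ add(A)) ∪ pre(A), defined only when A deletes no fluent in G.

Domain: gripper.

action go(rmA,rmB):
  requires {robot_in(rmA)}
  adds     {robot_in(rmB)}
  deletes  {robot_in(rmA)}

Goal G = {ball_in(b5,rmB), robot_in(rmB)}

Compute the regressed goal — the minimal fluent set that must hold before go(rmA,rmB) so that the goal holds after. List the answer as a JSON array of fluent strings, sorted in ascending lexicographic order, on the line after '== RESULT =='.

Compute (G \ add) ∪ pre:
  G ∩ del = {}  (empty — regression defined)
  G \ add = {ball_in(b5,rmB), robot_in(rmB)} \ {robot_in(rmB)} = {ball_in(b5,rmB)}
  ∪ pre   = {ball_in(b5,rmB)} ∪ {robot_in(rmA)}
          = {ball_in(b5,rmB), robot_in(rmA)}

== RESULT ==
["ball_in(b5,rmB)", "robot_in(rmA)"]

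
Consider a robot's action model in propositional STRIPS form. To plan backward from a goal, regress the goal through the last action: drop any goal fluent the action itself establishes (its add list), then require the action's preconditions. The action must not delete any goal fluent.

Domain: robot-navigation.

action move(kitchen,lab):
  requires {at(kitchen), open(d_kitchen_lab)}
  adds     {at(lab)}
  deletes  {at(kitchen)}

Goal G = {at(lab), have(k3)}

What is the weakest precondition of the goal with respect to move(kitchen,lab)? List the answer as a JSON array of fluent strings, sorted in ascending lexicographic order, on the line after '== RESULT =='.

Regress:
  G ∩ del = {}  (empty — regression defined)
  G \ add = {at(lab), have(k3)} \ {at(lab)} = {have(k3)}
  ∪ pre   = {have(k3)} ∪ {at(kitchen), open(d_kitchen_lab)}
          = {at(kitchen), have(k3), open(d_kitchen_lab)}

== RESULT ==
["at(kitchen)", "have(k3)", "open(d_kitchen_lab)"]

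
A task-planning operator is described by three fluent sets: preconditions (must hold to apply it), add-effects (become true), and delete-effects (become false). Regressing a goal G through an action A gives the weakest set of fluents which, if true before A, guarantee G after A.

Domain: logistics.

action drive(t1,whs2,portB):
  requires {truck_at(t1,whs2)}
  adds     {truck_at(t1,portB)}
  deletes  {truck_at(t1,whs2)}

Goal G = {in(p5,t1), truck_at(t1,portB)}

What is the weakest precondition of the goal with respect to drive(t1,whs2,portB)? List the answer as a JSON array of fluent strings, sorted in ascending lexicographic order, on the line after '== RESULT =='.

Compute (G \ add) ∪ pre:
  G ∩ del = {}  (empty — regression defined)
  G \ add = {in(p5,t1), truck_at(t1,portB)} \ {truck_at(t1,portB)} = {in(p5,t1)}
  ∪ pre   = {in(p5,t1)} ∪ {truck_at(t1,whs2)}
          = {in(p5,t1), truck_at(t1,whs2)}

== RESULT ==
["in(p5,t1)", "truck_at(t1,whs2)"]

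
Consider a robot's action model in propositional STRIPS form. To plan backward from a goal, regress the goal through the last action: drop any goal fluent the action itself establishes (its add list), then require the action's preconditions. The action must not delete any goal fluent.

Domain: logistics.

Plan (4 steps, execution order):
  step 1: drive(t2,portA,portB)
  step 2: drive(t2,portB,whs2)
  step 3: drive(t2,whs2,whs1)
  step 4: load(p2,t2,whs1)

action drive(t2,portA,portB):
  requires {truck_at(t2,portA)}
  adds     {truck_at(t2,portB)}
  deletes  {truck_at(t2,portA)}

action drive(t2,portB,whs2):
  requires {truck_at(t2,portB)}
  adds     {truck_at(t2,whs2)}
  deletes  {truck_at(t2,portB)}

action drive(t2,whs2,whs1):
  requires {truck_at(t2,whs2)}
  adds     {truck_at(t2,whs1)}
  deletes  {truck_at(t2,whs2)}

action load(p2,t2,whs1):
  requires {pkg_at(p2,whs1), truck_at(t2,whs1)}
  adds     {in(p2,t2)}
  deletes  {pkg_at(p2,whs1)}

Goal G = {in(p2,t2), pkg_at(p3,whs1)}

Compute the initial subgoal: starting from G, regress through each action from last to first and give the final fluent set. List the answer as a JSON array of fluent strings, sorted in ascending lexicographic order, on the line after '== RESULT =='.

Work backward from the goal:
  through step 4 (load(p2,t2,whs1)): drop {in(p2,t2)}, keep {pkg_at(p3,whs1)}, require {pkg_at(p2,whs1), truck_at(t2,whs1)}
    → {pkg_at(p2,whs1), pkg_at(p3,whs1), truck_at(t2,whs1)}
  through step 3 (drive(t2,whs2,whs1)): drop {truck_at(t2,whs1)}, keep {pkg_at(p2,whs1), pkg_at(p3,whs1)}, require {truck_at(t2,whs2)}
    → {pkg_at(p2,whs1), pkg_at(p3,whs1), truck_at(t2,whs2)}
  through step 2 (drive(t2,portB,whs2)): drop {truck_at(t2,whs2)}, keep {pkg_at(p2,whs1), pkg_at(p3,whs1)}, require {truck_at(t2,portB)}
    → {pkg_at(p2,whs1), pkg_at(p3,whs1), truck_at(t2,portB)}
  through step 1 (drive(t2,portA,portB)): drop {truck_at(t2,portB)}, keep {pkg_at(p2,whs1), pkg_at(p3,whs1)}, require {truck_at(t2,portA)}
    → {pkg_at(p2,whs1), pkg_at(p3,whs1), truck_at(t2,portA)}

== RESULT ==
["pkg_at(p2,whs1)", "pkg_at(p3,whs1)", "truck_at(t2,portA)"]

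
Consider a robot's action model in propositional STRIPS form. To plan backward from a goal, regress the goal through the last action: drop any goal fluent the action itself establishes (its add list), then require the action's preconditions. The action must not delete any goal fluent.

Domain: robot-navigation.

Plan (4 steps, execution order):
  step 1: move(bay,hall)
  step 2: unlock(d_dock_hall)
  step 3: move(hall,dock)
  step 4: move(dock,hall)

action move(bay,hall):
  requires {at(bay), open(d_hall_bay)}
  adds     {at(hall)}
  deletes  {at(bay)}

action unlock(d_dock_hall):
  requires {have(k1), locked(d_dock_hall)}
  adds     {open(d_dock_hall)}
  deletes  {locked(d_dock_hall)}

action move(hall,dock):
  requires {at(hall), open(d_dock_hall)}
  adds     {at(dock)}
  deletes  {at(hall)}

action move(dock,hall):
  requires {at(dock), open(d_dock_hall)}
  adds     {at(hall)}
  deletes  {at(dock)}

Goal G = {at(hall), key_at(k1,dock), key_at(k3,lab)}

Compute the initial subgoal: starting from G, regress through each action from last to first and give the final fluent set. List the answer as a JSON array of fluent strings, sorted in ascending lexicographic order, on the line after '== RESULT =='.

Regress step by step:
  through step 4 (move(dock,hall)): drop {at(hall)}, keep {key_at(k1,dock), key_at(k3,lab)}, require {at(dock), open(d_dock_hall)}
    → {at(dock), key_at(k1,dock), key_at(k3,lab), open(d_dock_hall)}
  through step 3 (move(hall,dock)): drop {at(dock)}, keep {key_at(k1,dock), key_at(k3,lab), open(d_dock_hall)}, require {at(hall), open(d_dock_hall)}
    → {at(hall), key_at(k1,dock), key_at(k3,lab), open(d_dock_hall)}
  through step 2 (unlock(d_dock_hall)): drop {open(d_dock_hall)}, keep {at(hall), key_at(k1,dock), key_at(k3,lab)}, require {have(k1), locked(d_dock_hall)}
    → {at(hall), have(k1), key_at(k1,dock), key_at(k3,lab), locked(d_dock_hall)}
  through step 1 (move(bay,hall)): drop {at(hall)}, keep {have(k1), key_at(k1,dock), key_at(k3,lab), locked(d_dock_hall)}, require {at(bay), open(d_hall_bay)}
    → {at(bay), have(k1), key_at(k1,dock), key_at(k3,lab), locked(d_dock_hall), open(d_hall_bay)}

== RESULT ==
["at(bay)", "have(k1)", "key_at(k1,dock)", "key_at(k3,lab)", "locked(d_dock_hall)", "open(d_hall_bay)"]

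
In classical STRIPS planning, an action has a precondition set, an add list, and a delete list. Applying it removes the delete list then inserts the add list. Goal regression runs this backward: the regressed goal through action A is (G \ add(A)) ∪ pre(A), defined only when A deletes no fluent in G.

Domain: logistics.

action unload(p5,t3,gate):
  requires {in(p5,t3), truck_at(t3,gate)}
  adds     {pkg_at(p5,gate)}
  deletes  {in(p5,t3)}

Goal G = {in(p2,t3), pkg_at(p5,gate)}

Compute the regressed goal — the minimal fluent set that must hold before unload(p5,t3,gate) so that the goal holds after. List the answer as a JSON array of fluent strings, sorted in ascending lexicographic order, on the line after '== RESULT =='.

Regress:
  G ∩ del = {}  (empty — regression defined)
  G \ add = {in(p2,t3), pkg_at(p5,gate)} \ {pkg_at(p5,gate)} = {in(p2,t3)}
  ∪ pre   = {in(p2,t3)} ∪ {in(p5,t3), truck_at(t3,gate)}
          = {in(p2,t3), in(p5,t3), truck_at(t3,gate)}

== RESULT ==
["in(p2,t3)", "in(p5,t3)", "truck_at(t3,gate)"]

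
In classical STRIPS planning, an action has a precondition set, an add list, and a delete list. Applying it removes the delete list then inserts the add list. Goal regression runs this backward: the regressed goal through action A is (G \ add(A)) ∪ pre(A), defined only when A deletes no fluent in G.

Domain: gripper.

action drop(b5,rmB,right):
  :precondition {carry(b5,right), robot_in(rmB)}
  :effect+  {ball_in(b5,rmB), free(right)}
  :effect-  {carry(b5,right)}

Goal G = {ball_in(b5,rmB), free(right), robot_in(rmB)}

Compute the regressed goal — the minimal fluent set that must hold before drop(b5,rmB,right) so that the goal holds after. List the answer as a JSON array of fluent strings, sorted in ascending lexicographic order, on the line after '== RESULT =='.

Regress:
  G ∩ del = {}  (empty — regression defined)
  G \ add = {ball_in(b5,rmB), free(right), robot_in(rmB)} \ {ball_in(b5,rmB), free(right)} = {robot_in(rmB)}
  ∪ pre   = {robot_in(rmB)} ∪ {carry(b5,right), robot_in(rmB)}
          = {carry(b5,right), robot_in(rmB)}

== RESULT ==
["carry(b5,right)", "robot_in(rmB)"]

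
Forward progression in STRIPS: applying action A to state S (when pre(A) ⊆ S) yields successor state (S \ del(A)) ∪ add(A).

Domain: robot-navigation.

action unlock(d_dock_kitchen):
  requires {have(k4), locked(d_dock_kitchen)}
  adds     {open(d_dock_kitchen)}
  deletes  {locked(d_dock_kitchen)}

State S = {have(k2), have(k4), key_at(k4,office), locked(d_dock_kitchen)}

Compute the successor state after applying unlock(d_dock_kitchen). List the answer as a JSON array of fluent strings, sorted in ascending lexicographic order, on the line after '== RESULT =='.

Compute (S \ del) ∪ add:
  pre ⊆ S: {have(k4), locked(d_dock_kitchen)} ⊆ S  — applicable
  S \ del = {have(k2), have(k4), key_at(k4,office)}
  ∪ add   = {have(k2), have(k4), key_at(k4,office), open(d_dock_kitchen)}

== RESULT ==
["have(k2)", "have(k4)", "key_at(k4,office)", "open(d_dock_kitchen)"]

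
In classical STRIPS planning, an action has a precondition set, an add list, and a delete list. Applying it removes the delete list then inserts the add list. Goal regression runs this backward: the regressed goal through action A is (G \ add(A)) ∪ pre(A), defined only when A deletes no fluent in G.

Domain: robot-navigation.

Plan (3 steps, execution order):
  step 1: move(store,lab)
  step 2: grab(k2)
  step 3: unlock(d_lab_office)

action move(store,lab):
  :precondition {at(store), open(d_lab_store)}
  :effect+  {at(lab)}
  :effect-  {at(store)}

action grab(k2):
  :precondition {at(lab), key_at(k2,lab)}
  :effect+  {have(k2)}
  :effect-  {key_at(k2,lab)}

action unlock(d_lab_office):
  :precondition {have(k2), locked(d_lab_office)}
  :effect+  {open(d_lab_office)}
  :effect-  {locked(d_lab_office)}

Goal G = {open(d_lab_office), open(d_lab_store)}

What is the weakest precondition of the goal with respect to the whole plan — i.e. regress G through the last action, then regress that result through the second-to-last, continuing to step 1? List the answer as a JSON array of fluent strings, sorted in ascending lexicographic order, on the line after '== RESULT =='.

Regress step by step:
  through step 3 (unlock(d_lab_office)): drop {open(d_lab_office)}, keep {open(d_lab_store)}, require {have(k2), locked(d_lab_office)}
    → {have(k2), locked(d_lab_office), open(d_lab_store)}
  through step 2 (grab(k2)): drop {have(k2)}, keep {locked(d_lab_office), open(d_lab_store)}, require {at(lab), key_at(k2,lab)}
    → {at(lab), key_at(k2,lab), locked(d_lab_office), open(d_lab_store)}
  through step 1 (move(store,lab)): drop {at(lab)}, keep {key_at(k2,lab), locked(d_lab_office), open(d_lab_store)}, require {at(store), open(d_lab_store)}
    → {at(store), key_at(k2,lab), locked(d_lab_office), open(d_lab_store)}

== RESULT ==
["at(store)", "key_at(k2,lab)", "locked(d_lab_office)", "open(d_lab_store)"]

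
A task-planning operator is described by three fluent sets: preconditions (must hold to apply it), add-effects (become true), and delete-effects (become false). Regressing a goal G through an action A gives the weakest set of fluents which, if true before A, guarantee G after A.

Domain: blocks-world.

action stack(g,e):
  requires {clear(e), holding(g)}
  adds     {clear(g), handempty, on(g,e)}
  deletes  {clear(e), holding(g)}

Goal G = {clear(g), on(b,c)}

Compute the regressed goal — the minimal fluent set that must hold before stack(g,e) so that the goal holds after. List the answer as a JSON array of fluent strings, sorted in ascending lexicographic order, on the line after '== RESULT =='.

Regress:
  G ∩ del = {}  (empty — regression defined)
  G \ add = {clear(g), on(b,c)} \ {clear(g), handempty, on(g,e)} = {on(b,c)}
  ∪ pre   = {on(b,c)} ∪ {clear(e), holding(g)}
          = {clear(e), holding(g), on(b,c)}

== RESULT ==
["clear(e)", "holding(g)", "on(b,c)"]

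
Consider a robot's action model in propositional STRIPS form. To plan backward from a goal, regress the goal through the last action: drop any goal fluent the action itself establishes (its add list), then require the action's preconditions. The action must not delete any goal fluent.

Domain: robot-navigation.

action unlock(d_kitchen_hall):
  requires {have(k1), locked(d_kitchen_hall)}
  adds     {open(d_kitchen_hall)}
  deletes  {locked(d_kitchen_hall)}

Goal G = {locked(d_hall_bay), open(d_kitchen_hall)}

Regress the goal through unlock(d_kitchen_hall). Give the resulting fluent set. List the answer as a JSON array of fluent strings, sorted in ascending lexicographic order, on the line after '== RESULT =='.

Regress:
  G ∩ del = {}  (empty — regression defined)
  G \ add = {locked(d_hall_bay), open(d_kitchen_hall)} \ {open(d_kitchen_hall)} = {locked(d_hall_bay)}
  ∪ pre   = {locked(d_hall_bay)} ∪ {have(k1), locked(d_kitchen_hall)}
          = {have(k1), locked(d_hall_bay), locked(d_kitchen_hall)}

== RESULT ==
["have(k1)", "locked(d_hall_bay)", "locked(d_kitchen_hall)"]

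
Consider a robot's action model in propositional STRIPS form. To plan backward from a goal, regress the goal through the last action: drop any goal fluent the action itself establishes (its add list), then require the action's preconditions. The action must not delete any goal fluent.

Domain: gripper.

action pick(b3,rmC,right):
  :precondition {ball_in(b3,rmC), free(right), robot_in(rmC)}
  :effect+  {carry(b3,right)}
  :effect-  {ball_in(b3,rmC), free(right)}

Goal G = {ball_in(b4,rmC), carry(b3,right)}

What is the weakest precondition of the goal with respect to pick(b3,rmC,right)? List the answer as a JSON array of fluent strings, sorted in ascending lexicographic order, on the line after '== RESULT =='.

Compute (G \ add) ∪ pre:
  G ∩ del = {}  (empty — regression defined)
  G \ add = {ball_in(b4,rmC), carry(b3,right)} \ {carry(b3,right)} = {ball_in(b4,rmC)}
  ∪ pre   = {ball_in(b4,rmC)} ∪ {ball_in(b3,rmC), free(right), robot_in(rmC)}
          = {ball_in(b3,rmC), ball_in(b4,rmC), free(right), robot_in(rmC)}

== RESULT ==
["ball_in(b3,rmC)", "ball_in(b4,rmC)", "free(right)", "robot_in(rmC)"]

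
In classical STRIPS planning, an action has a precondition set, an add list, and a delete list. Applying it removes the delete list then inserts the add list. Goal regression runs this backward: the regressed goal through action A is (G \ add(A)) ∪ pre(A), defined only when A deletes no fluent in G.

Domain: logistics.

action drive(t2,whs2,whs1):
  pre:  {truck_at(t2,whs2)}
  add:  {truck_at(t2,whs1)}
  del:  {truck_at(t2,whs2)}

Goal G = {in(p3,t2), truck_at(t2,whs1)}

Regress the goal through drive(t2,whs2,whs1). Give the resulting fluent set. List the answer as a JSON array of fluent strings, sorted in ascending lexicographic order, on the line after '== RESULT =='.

Compute (G \ add) ∪ pre:
  G ∩ del = {}  (empty — regression defined)
  G \ add = {in(p3,t2), truck_at(t2,whs1)} \ {truck_at(t2,whs1)} = {in(p3,t2)}
  ∪ pre   = {in(p3,t2)} ∪ {truck_at(t2,whs2)}
          = {in(p3,t2), truck_at(t2,whs2)}

== RESULT ==
["in(p3,t2)", "truck_at(t2,whs2)"]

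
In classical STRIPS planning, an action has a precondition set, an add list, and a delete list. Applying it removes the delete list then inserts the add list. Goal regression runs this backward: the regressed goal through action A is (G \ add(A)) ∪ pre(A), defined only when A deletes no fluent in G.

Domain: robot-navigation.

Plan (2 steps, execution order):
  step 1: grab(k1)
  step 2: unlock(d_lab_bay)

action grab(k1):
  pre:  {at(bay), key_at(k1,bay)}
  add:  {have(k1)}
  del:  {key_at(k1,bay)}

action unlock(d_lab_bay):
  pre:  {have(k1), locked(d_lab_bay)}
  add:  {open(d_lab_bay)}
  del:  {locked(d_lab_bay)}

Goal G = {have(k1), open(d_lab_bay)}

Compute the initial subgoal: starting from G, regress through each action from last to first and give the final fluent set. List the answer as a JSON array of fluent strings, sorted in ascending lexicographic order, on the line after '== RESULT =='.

Regress step by step:
  through step 2 (unlock(d_lab_bay)): drop {open(d_lab_bay)}, keep {have(k1)}, require {have(k1), locked(d_lab_bay)}
    → {have(k1), locked(d_lab_bay)}
  through step 1 (grab(k1)): drop {have(k1)}, keep {locked(d_lab_bay)}, require {at(bay), key_at(k1,bay)}
    → {at(bay), key_at(k1,bay), locked(d_lab_bay)}

== RESULT ==
["at(bay)", "key_at(k1,bay)", "locked(d_lab_bay)"]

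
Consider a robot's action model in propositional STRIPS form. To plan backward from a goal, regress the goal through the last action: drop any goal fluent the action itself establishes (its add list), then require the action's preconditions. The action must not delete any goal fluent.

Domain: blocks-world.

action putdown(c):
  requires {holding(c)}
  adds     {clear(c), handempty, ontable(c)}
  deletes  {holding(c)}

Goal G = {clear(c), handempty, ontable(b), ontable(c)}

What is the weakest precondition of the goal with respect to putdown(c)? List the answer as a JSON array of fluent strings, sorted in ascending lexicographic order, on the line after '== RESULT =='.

Compute (G \ add) ∪ pre:
  G ∩ del = {}  (empty — regression defined)
  G \ add = {clear(c), handempty, ontable(b), ontable(c)} \ {clear(c), handempty, ontable(c)} = {ontable(b)}
  ∪ pre   = {ontable(b)} ∪ {holding(c)}
          = {holding(c), ontable(b)}

== RESULT ==
["holding(c)", "ontable(b)"]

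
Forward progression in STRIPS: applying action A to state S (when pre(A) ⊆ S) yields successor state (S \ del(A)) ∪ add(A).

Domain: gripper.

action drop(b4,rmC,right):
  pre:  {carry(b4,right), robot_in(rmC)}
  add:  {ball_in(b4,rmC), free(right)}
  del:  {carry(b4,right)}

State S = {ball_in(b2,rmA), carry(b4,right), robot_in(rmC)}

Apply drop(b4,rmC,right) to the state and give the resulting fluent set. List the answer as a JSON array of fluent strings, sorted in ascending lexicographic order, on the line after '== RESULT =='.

Compute (S \ del) ∪ add:
  pre ⊆ S: {carry(b4,right), robot_in(rmC)} ⊆ S  — applicable
  S \ del = {ball_in(b2,rmA), robot_in(rmC)}
  ∪ add   = {ball_in(b2,rmA), ball_in(b4,rmC), free(right), robot_in(rmC)}

== RESULT ==
["ball_in(b2,rmA)", "ball_in(b4,rmC)", "free(right)", "robot_in(rmC)"]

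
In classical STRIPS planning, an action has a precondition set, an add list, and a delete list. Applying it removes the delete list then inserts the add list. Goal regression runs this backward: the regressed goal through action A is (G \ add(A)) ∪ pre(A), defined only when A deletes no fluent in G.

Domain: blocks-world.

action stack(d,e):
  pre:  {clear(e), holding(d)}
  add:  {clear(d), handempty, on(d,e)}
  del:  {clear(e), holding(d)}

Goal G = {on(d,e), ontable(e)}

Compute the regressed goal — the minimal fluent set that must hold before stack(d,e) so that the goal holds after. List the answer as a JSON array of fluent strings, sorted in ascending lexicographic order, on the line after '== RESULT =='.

Regress:
  G ∩ del = {}  (empty — regression defined)
  G \ add = {on(d,e), ontable(e)} \ {clear(d), handempty, on(d,e)} = {ontable(e)}
  ∪ pre   = {ontable(e)} ∪ {clear(e), holding(d)}
          = {clear(e), holding(d), ontable(e)}

== RESULT ==
["clear(e)", "holding(d)", "ontable(e)"]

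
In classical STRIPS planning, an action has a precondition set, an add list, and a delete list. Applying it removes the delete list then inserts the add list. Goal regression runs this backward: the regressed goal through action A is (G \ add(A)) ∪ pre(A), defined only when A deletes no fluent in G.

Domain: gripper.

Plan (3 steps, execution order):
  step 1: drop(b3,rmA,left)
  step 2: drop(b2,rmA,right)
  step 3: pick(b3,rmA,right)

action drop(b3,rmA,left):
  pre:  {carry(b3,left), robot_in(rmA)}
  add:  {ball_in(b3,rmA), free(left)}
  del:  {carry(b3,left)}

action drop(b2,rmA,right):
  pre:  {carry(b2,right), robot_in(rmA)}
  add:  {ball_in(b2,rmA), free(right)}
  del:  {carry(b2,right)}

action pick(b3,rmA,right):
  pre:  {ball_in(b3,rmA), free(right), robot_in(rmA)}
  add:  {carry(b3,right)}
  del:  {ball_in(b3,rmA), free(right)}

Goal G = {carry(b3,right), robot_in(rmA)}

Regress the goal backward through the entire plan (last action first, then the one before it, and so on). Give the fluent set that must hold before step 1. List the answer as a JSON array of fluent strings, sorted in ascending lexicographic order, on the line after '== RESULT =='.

Regress step by step:
  through step 3 (pick(b3,rmA,right)): drop {carry(b3,right)}, keep {robot_in(rmA)}, require {ball_in(b3,rmA), free(right), robot_in(rmA)}
    → {ball_in(b3,rmA), free(right), robot_in(rmA)}
  through step 2 (drop(b2,rmA,right)): drop {free(right)}, keep {ball_in(b3,rmA), robot_in(rmA)}, require {carry(b2,right), robot_in(rmA)}
    → {ball_in(b3,rmA), carry(b2,right), robot_in(rmA)}
  through step 1 (drop(b3,rmA,left)): drop {ball_in(b3,rmA)}, keep {carry(b2,right), robot_in(rmA)}, require {carry(b3,left), robot_in(rmA)}
    → {carry(b2,right), carry(b3,left), robot_in(rmA)}

== RESULT ==
["carry(b2,right)", "carry(b3,left)", "robot_in(rmA)"]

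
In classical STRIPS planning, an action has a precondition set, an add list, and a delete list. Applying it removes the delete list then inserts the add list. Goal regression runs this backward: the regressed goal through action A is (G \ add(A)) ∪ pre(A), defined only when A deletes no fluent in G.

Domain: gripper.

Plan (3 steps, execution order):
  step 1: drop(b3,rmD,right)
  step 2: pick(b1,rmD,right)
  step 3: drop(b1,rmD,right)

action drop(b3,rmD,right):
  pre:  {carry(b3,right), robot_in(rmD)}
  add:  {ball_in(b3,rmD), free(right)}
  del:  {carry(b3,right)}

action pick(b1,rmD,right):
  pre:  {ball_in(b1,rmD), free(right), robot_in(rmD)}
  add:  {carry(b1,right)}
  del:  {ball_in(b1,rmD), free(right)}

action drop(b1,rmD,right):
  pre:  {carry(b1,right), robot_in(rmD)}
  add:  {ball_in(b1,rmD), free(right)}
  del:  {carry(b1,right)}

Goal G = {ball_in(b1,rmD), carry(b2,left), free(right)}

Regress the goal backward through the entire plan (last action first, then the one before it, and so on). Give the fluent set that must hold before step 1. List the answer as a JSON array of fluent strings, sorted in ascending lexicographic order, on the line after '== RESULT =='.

Work backward from the goal:
  through step 3 (drop(b1,rmD,right)): drop {ball_in(b1,rmD), free(right)}, keep {carry(b2,left)}, require {carry(b1,right), robot_in(rmD)}
    → {carry(b1,right), carry(b2,left), robot_in(rmD)}
  through step 2 (pick(b1,rmD,right)): drop {carry(b1,right)}, keep {carry(b2,left), robot_in(rmD)}, require {ball_in(b1,rmD), free(right), robot_in(rmD)}
    → {ball_in(b1,rmD), carry(b2,left), free(right), robot_in(rmD)}
  through step 1 (drop(b3,rmD,right)): drop {free(right)}, keep {ball_in(b1,rmD), carry(b2,left), robot_in(rmD)}, require {carry(b3,right), robot_in(rmD)}
    → {ball_in(b1,rmD), carry(b2,left), carry(b3,right), robot_in(rmD)}

== RESULT ==
["ball_in(b1,rmD)", "carry(b2,left)", "carry(b3,right)", "robot_in(rmD)"]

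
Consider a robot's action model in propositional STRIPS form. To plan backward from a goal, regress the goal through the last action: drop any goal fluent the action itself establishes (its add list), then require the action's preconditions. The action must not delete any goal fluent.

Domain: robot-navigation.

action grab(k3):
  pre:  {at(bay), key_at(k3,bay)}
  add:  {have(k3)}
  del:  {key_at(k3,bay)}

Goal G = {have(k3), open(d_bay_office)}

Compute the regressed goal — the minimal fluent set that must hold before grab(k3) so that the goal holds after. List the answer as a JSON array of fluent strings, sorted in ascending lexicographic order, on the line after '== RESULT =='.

Regress:
  G ∩ del = {}  (empty — regression defined)
  G \ add = {have(k3), open(d_bay_office)} \ {have(k3)} = {open(d_bay_office)}
  ∪ pre   = {open(d_bay_office)} ∪ {at(bay), key_at(k3,bay)}
          = {at(bay), key_at(k3,bay), open(d_bay_office)}

== RESULT ==
["at(bay)", "key_at(k3,bay)", "open(d_bay_office)"]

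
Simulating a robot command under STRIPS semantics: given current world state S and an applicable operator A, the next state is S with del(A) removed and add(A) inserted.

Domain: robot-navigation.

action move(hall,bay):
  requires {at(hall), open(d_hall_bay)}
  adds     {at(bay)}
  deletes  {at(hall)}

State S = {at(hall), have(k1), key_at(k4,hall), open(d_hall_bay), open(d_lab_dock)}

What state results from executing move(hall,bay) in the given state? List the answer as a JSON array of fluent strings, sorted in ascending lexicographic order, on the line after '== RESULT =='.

Progress:
  pre ⊆ S: {at(hall), open(d_hall_bay)} ⊆ S  — applicable
  S \ del = {have(k1), key_at(k4,hall), open(d_hall_bay), open(d_lab_dock)}
  ∪ add   = {at(bay), have(k1), key_at(k4,hall), open(d_hall_bay), open(d_lab_dock)}

== RESULT ==
["at(bay)", "have(k1)", "key_at(k4,hall)", "open(d_hall_bay)", "open(d_lab_dock)"]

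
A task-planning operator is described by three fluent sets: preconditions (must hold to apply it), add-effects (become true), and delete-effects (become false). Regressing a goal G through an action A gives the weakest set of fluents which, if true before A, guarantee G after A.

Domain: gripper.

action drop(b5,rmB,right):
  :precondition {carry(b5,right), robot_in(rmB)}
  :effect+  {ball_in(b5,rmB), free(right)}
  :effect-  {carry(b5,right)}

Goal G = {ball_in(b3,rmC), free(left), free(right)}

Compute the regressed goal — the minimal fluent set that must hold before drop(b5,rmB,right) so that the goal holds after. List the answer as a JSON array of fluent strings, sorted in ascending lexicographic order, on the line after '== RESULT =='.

Regress:
  G ∩ del = {}  (empty — regression defined)
  G \ add = {ball_in(b3,rmC), free(left), free(right)} \ {ball_in(b5,rmB), free(right)} = {ball_in(b3,rmC), free(left)}
  ∪ pre   = {ball_in(b3,rmC), free(left)} ∪ {carry(b5,right), robot_in(rmB)}
          = {ball_in(b3,rmC), carry(b5,right), free(left), robot_in(rmB)}

== RESULT ==
["ball_in(b3,rmC)", "carry(b5,right)", "free(left)", "robot_in(rmB)"]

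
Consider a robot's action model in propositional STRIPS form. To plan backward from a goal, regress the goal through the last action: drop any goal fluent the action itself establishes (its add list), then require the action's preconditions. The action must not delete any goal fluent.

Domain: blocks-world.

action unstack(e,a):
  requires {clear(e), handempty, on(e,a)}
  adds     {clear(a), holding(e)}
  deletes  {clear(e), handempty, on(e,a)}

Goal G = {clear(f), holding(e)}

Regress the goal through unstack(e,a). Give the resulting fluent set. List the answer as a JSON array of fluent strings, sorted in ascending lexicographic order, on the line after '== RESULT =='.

Regress:
  G ∩ del = {}  (empty — regression defined)
  G \ add = {clear(f), holding(e)} \ {clear(a), holding(e)} = {clear(f)}
  ∪ pre   = {clear(f)} ∪ {clear(e), handempty, on(e,a)}
          = {clear(e), clear(f), handempty, on(e,a)}

== RESULT ==
["clear(e)", "clear(f)", "handempty", "on(e,a)"]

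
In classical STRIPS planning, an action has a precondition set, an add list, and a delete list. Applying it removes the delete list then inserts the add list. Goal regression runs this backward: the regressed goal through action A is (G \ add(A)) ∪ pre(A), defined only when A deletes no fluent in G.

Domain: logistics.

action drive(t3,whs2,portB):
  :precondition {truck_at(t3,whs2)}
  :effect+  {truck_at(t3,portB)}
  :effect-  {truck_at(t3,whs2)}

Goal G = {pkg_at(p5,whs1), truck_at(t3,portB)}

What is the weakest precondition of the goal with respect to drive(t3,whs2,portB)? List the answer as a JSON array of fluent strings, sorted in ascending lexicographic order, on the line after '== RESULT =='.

Compute (G \ add) ∪ pre:
  G ∩ del = {}  (empty — regression defined)
  G \ add = {pkg_at(p5,whs1), truck_at(t3,portB)} \ {truck_at(t3,portB)} = {pkg_at(p5,whs1)}
  ∪ pre   = {pkg_at(p5,whs1)} ∪ {truck_at(t3,whs2)}
          = {pkg_at(p5,whs1), truck_at(t3,whs2)}

== RESULT ==
["pkg_at(p5,whs1)", "truck_at(t3,whs2)"]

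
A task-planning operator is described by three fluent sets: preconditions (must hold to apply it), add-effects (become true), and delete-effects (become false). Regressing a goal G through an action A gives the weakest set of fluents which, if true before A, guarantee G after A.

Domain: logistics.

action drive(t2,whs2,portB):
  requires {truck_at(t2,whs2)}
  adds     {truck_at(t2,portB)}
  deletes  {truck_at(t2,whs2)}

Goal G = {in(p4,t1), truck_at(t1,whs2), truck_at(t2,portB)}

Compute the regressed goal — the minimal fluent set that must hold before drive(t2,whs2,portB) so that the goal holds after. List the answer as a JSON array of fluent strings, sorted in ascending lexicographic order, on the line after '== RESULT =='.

Compute (G \ add) ∪ pre:
  G ∩ del = {}  (empty — regression defined)
  G \ add = {in(p4,t1), truck_at(t1,whs2), truck_at(t2,portB)} \ {truck_at(t2,portB)} = {in(p4,t1), truck_at(t1,whs2)}
  ∪ pre   = {in(p4,t1), truck_at(t1,whs2)} ∪ {truck_at(t2,whs2)}
          = {in(p4,t1), truck_at(t1,whs2), truck_at(t2,whs2)}

== RESULT ==
["in(p4,t1)", "truck_at(t1,whs2)", "truck_at(t2,whs2)"]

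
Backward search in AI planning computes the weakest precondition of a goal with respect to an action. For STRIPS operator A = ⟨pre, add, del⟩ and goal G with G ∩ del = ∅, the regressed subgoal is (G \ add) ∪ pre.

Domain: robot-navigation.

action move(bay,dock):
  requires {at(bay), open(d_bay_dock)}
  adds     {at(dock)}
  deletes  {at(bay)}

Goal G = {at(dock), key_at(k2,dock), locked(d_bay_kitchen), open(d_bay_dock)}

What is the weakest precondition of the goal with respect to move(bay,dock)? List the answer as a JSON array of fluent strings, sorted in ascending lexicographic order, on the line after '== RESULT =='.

Compute (G \ add) ∪ pre:
  G ∩ del = {}  (empty — regression defined)
  G \ add = {at(dock), key_at(k2,dock), locked(d_bay_kitchen), open(d_bay_dock)} \ {at(dock)} = {key_at(k2,dock), locked(d_bay_kitchen), open(d_bay_dock)}
  ∪ pre   = {key_at(k2,dock), locked(d_bay_kitchen), open(d_bay_dock)} ∪ {at(bay), open(d_bay_dock)}
          = {at(bay), key_at(k2,dock), locked(d_bay_kitchen), open(d_bay_dock)}

== RESULT ==
["at(bay)", "key_at(k2,dock)", "locked(d_bay_kitchen)", "open(d_bay_dock)"]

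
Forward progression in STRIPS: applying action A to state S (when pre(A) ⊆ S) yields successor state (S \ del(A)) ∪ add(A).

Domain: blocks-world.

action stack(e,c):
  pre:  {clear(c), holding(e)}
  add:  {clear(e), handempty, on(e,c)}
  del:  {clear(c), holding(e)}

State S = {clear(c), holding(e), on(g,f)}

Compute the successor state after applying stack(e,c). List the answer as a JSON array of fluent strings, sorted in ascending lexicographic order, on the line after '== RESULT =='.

Compute (S \ del) ∪ add:
  pre ⊆ S: {clear(c), holding(e)} ⊆ S  — applicable
  S \ del = {on(g,f)}
  ∪ add   = {clear(e), handempty, on(e,c), on(g,f)}

== RESULT ==
["clear(e)", "handempty", "on(e,c)", "on(g,f)"]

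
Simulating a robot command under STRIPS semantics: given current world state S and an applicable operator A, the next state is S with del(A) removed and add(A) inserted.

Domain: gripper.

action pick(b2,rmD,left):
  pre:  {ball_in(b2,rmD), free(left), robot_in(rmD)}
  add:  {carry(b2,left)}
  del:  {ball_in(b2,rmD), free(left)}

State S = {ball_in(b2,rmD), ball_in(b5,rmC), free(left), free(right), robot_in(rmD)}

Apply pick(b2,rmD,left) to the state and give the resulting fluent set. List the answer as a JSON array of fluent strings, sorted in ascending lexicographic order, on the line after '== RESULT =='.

Progress:
  pre ⊆ S: {ball_in(b2,rmD), free(left), robot_in(rmD)} ⊆ S  — applicable
  S \ del = {ball_in(b5,rmC), free(right), robot_in(rmD)}
  ∪ add   = {ball_in(b5,rmC), carry(b2,left), free(right), robot_in(rmD)}

== RESULT ==
["ball_in(b5,rmC)", "carry(b2,left)", "free(right)", "robot_in(rmD)"]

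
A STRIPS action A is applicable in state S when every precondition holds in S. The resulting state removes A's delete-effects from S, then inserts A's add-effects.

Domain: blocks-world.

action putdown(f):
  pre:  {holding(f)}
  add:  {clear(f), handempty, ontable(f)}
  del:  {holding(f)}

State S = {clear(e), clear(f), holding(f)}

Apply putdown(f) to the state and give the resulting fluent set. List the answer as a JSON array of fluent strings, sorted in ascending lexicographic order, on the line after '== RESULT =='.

Compute (S \ del) ∪ add:
  pre ⊆ S: {holding(f)} ⊆ S  — applicable
  S \ del = {clear(e), clear(f)}
  ∪ add   = {clear(e), clear(f), handempty, ontable(f)}

== RESULT ==
["clear(e)", "clear(f)", "handempty", "ontable(f)"]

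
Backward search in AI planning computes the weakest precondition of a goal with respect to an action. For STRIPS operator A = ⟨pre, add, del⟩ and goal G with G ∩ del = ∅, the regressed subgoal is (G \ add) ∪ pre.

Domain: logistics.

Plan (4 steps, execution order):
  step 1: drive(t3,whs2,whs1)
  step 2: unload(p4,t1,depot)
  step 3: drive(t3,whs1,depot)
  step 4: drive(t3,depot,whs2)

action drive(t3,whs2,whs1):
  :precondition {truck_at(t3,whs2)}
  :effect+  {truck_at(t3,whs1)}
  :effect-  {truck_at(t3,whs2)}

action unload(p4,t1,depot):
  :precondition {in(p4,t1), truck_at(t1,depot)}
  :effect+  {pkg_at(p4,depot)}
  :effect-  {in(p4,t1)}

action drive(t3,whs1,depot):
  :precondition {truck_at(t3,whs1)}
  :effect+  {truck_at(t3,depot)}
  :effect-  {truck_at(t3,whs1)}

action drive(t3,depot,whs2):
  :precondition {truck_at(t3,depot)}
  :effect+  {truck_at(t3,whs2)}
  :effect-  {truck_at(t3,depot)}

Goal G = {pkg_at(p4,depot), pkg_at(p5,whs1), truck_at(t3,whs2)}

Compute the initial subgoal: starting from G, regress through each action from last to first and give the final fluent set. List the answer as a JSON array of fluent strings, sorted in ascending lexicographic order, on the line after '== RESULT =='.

Regress step by step:
  through step 4 (drive(t3,depot,whs2)): drop {truck_at(t3,whs2)}, keep {pkg_at(p4,depot), pkg_at(p5,whs1)}, require {truck_at(t3,depot)}
    → {pkg_at(p4,depot), pkg_at(p5,whs1), truck_at(t3,depot)}
  through step 3 (drive(t3,whs1,depot)): drop {truck_at(t3,depot)}, keep {pkg_at(p4,depot), pkg_at(p5,whs1)}, require {truck_at(t3,whs1)}
    → {pkg_at(p4,depot), pkg_at(p5,whs1), truck_at(t3,whs1)}
  through step 2 (unload(p4,t1,depot)): drop {pkg_at(p4,depot)}, keep {pkg_at(p5,whs1), truck_at(t3,whs1)}, require {in(p4,t1), truck_at(t1,depot)}
    → {in(p4,t1), pkg_at(p5,whs1), truck_at(t1,depot), truck_at(t3,whs1)}
  through step 1 (drive(t3,whs2,whs1)): drop {truck_at(t3,whs1)}, keep {in(p4,t1), pkg_at(p5,whs1), truck_at(t1,depot)}, require {truck_at(t3,whs2)}
    → {in(p4,t1), pkg_at(p5,whs1), truck_at(t1,depot), truck_at(t3,whs2)}

== RESULT ==
["in(p4,t1)", "pkg_at(p5,whs1)", "truck_at(t1,depot)", "truck_at(t3,whs2)"]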